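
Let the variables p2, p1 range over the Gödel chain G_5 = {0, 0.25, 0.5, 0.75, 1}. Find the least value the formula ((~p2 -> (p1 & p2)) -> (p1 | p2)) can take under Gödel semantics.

0.25

The minimum is attained at p2 = 0.25, p1 = 0:
  ~p2: Gödel ¬ of 0.25 = 0 (operand ≠ 0)
  (p1 & p2) = min(0, 0.25) = 0
  (~p2 -> (p1 & p2)): 0 ≤ 0, so result = 1
  (p1 | p2) = max(0, 0.25) = 0.25
  ((~p2 -> (p1 & p2)) -> (p1 | p2)): 1 > 0.25, so result = 0.25
Checking all 25 assignments confirms none give a value below 0.25.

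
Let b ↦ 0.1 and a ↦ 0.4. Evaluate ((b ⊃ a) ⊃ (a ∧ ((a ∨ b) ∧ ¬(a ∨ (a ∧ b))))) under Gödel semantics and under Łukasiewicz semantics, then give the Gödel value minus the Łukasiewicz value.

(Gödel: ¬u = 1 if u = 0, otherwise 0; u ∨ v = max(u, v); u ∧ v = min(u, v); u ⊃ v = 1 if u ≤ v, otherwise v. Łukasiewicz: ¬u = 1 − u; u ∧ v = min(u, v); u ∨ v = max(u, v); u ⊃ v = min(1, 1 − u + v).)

-0.40

Gödel evaluation:
  (b ⊃ a): 0.1 ≤ 0.4, so result = 1
  (a ∨ b) = max(0.4, 0.1) = 0.4
  (a ∧ b) = min(0.4, 0.1) = 0.1
  (a ∨ (a ∧ b)) = max(0.4, 0.1) = 0.4
  ¬(a ∨ (a ∧ b)): Gödel ¬ of 0.4 = 0 (operand ≠ 0)
  ((a ∨ b) ∧ ¬(a ∨ (a ∧ b))) = min(0.4, 0) = 0
  (a ∧ ((a ∨ b) ∧ ¬(a ∨ (a ∧ b)))) = min(0.4, 0) = 0
  ((b ⊃ a) ⊃ (a ∧ ((a ∨ b) ∧ ¬(a ∨ (a ∧ b))))): 1 > 0, so result = 0
  Gödel value = 0
Łukasiewicz evaluation:
  (b ⊃ a): min(1, 1 − 0.1 + 0.4) = 1
  (a ∨ b) = max(0.4, 0.1) = 0.4
  (a ∧ b) = min(0.4, 0.1) = 0.1
  (a ∨ (a ∧ b)) = max(0.4, 0.1) = 0.4
  ¬(a ∨ (a ∧ b)): Łukasiewicz ¬ gives 1 − 0.4 = 0.6
  ((a ∨ b) ∧ ¬(a ∨ (a ∧ b))) = min(0.4, 0.6) = 0.4
  (a ∧ ((a ∨ b) ∧ ¬(a ∨ (a ∧ b)))) = min(0.4, 0.4) = 0.4
  ((b ⊃ a) ⊃ (a ∧ ((a ∨ b) ∧ ¬(a ∨ (a ∧ b))))): min(1, 1 − 1 + 0.4) = 0.4
  Łukasiewicz value = 0.4
Difference: 0 − 0.4 = -0.40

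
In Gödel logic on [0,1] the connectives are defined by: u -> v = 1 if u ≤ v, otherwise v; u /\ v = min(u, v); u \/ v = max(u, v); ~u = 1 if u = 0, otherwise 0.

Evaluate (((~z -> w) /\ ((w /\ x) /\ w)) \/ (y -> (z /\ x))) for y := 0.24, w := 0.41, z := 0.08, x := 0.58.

0.41

~z: Gödel ¬ of 0.08 = 0 (operand ≠ 0)
(~z -> w): 0 ≤ 0.41, so result = 1
(w /\ x) = min(0.41, 0.58) = 0.41
((w /\ x) /\ w) = min(0.41, 0.41) = 0.41
((~z -> w) /\ ((w /\ x) /\ w)) = min(1, 0.41) = 0.41
(z /\ x) = min(0.08, 0.58) = 0.08
(y -> (z /\ x)): 0.24 > 0.08, so result = 0.08
(((~z -> w) /\ ((w /\ x) /\ w)) \/ (y -> (z /\ x))) = max(0.41, 0.08) = 0.41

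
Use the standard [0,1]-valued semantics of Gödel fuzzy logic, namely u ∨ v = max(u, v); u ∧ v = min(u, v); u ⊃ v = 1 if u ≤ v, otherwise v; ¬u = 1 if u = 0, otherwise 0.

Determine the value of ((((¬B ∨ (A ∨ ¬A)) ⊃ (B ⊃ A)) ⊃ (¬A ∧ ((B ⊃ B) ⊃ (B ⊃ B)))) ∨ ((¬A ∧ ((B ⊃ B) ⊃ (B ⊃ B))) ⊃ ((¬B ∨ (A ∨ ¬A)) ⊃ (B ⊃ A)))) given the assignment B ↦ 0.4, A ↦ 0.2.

¬B: Gödel ¬ of 0.4 = 0 (operand ≠ 0)
¬A: Gödel ¬ of 0.2 = 0 (operand ≠ 0)
(A ∨ ¬A) = max(0.2, 0) = 0.2
(¬B ∨ (A ∨ ¬A)) = max(0, 0.2) = 0.2
(B ⊃ A): 0.4 > 0.2, so result = 0.2
((¬B ∨ (A ∨ ¬A)) ⊃ (B ⊃ A)): 0.2 ≤ 0.2, so result = 1
¬A: Gödel ¬ of 0.2 = 0 (operand ≠ 0)
(B ⊃ B): 0.4 ≤ 0.4, so result = 1
(B ⊃ B): 0.4 ≤ 0.4, so result = 1
((B ⊃ B) ⊃ (B ⊃ B)): 1 ≤ 1, so result = 1
(¬A ∧ ((B ⊃ B) ⊃ (B ⊃ B))) = min(0, 1) = 0
(((¬B ∨ (A ∨ ¬A)) ⊃ (B ⊃ A)) ⊃ (¬A ∧ ((B ⊃ B) ⊃ (B ⊃ B)))): 1 > 0, so result = 0
¬A: Gödel ¬ of 0.2 = 0 (operand ≠ 0)
(B ⊃ B): 0.4 ≤ 0.4, so result = 1
(B ⊃ B): 0.4 ≤ 0.4, so result = 1
((B ⊃ B) ⊃ (B ⊃ B)): 1 ≤ 1, so result = 1
(¬A ∧ ((B ⊃ B) ⊃ (B ⊃ B))) = min(0, 1) = 0
¬B: Gödel ¬ of 0.4 = 0 (operand ≠ 0)
¬A: Gödel ¬ of 0.2 = 0 (operand ≠ 0)
(A ∨ ¬A) = max(0.2, 0) = 0.2
(¬B ∨ (A ∨ ¬A)) = max(0, 0.2) = 0.2
(B ⊃ A): 0.4 > 0.2, so result = 0.2
((¬B ∨ (A ∨ ¬A)) ⊃ (B ⊃ A)): 0.2 ≤ 0.2, so result = 1
((¬A ∧ ((B ⊃ B) ⊃ (B ⊃ B))) ⊃ ((¬B ∨ (A ∨ ¬A)) ⊃ (B ⊃ A))): 0 ≤ 1, so result = 1
((((¬B ∨ (A ∨ ¬A)) ⊃ (B ⊃ A)) ⊃ (¬A ∧ ((B ⊃ B) ⊃ (B ⊃ B)))) ∨ ((¬A ∧ ((B ⊃ B) ⊃ (B ⊃ B))) ⊃ ((¬B ∨ (A ∨ ¬A)) ⊃ (B ⊃ A)))) = max(0, 1) = 1

1.00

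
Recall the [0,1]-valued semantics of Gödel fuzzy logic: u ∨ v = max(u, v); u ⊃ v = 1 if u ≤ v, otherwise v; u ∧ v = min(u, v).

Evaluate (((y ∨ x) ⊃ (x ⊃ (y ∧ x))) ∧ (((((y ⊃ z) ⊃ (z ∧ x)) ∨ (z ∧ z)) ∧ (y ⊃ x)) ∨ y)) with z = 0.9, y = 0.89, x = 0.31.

(y ∨ x) = max(0.89, 0.31) = 0.89
(y ∧ x) = min(0.89, 0.31) = 0.31
(x ⊃ (y ∧ x)): 0.31 ≤ 0.31, so result = 1
((y ∨ x) ⊃ (x ⊃ (y ∧ x))): 0.89 ≤ 1, so result = 1
(y ⊃ z): 0.89 ≤ 0.9, so result = 1
(z ∧ x) = min(0.9, 0.31) = 0.31
((y ⊃ z) ⊃ (z ∧ x)): 1 > 0.31, so result = 0.31
(z ∧ z) = min(0.9, 0.9) = 0.9
(((y ⊃ z) ⊃ (z ∧ x)) ∨ (z ∧ z)) = max(0.31, 0.9) = 0.9
(y ⊃ x): 0.89 > 0.31, so result = 0.31
((((y ⊃ z) ⊃ (z ∧ x)) ∨ (z ∧ z)) ∧ (y ⊃ x)) = min(0.9, 0.31) = 0.31
(((((y ⊃ z) ⊃ (z ∧ x)) ∨ (z ∧ z)) ∧ (y ⊃ x)) ∨ y) = max(0.31, 0.89) = 0.89
(((y ∨ x) ⊃ (x ⊃ (y ∧ x))) ∧ (((((y ⊃ z) ⊃ (z ∧ x)) ∨ (z ∧ z)) ∧ (y ⊃ x)) ∨ y)) = min(1, 0.89) = 0.89

0.89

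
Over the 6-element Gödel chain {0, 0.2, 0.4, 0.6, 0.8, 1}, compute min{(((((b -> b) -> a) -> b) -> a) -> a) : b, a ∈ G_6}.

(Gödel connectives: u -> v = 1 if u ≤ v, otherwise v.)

0.20

The minimum is attained at b = 0, a = 0.2:
  (b -> b): 0 ≤ 0, so result = 1
  ((b -> b) -> a): 1 > 0.2, so result = 0.2
  (((b -> b) -> a) -> b): 0.2 > 0, so result = 0
  ((((b -> b) -> a) -> b) -> a): 0 ≤ 0.2, so result = 1
  (((((b -> b) -> a) -> b) -> a) -> a): 1 > 0.2, so result = 0.2
Checking all 36 assignments confirms none give a value below 0.20.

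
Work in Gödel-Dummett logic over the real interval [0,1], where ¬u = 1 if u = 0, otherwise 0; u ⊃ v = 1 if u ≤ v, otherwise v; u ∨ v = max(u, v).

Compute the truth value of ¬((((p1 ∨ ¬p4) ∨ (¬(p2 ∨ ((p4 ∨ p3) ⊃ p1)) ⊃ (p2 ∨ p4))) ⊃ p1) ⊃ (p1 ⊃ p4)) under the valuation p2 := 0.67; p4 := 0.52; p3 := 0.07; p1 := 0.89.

0.00

¬p4: Gödel ¬ of 0.52 = 0 (operand ≠ 0)
(p1 ∨ ¬p4) = max(0.89, 0) = 0.89
(p4 ∨ p3) = max(0.52, 0.07) = 0.52
((p4 ∨ p3) ⊃ p1): 0.52 ≤ 0.89, so result = 1
(p2 ∨ ((p4 ∨ p3) ⊃ p1)) = max(0.67, 1) = 1
¬(p2 ∨ ((p4 ∨ p3) ⊃ p1)): Gödel ¬ of 1 = 0 (operand ≠ 0)
(p2 ∨ p4) = max(0.67, 0.52) = 0.67
(¬(p2 ∨ ((p4 ∨ p3) ⊃ p1)) ⊃ (p2 ∨ p4)): 0 ≤ 0.67, so result = 1
((p1 ∨ ¬p4) ∨ (¬(p2 ∨ ((p4 ∨ p3) ⊃ p1)) ⊃ (p2 ∨ p4))) = max(0.89, 1) = 1
(((p1 ∨ ¬p4) ∨ (¬(p2 ∨ ((p4 ∨ p3) ⊃ p1)) ⊃ (p2 ∨ p4))) ⊃ p1): 1 > 0.89, so result = 0.89
(p1 ⊃ p4): 0.89 > 0.52, so result = 0.52
((((p1 ∨ ¬p4) ∨ (¬(p2 ∨ ((p4 ∨ p3) ⊃ p1)) ⊃ (p2 ∨ p4))) ⊃ p1) ⊃ (p1 ⊃ p4)): 0.89 > 0.52, so result = 0.52
¬((((p1 ∨ ¬p4) ∨ (¬(p2 ∨ ((p4 ∨ p3) ⊃ p1)) ⊃ (p2 ∨ p4))) ⊃ p1) ⊃ (p1 ⊃ p4)): Gödel ¬ of 0.52 = 0 (operand ≠ 0)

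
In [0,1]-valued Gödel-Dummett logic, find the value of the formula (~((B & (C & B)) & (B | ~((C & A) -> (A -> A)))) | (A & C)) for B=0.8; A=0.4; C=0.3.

(C & B) = min(0.3, 0.8) = 0.3
(B & (C & B)) = min(0.8, 0.3) = 0.3
(C & A) = min(0.3, 0.4) = 0.3
(A -> A): 0.4 ≤ 0.4, so result = 1
((C & A) -> (A -> A)): 0.3 ≤ 1, so result = 1
~((C & A) -> (A -> A)): Gödel ¬ of 1 = 0 (operand ≠ 0)
(B | ~((C & A) -> (A -> A))) = max(0.8, 0) = 0.8
((B & (C & B)) & (B | ~((C & A) -> (A -> A)))) = min(0.3, 0.8) = 0.3
~((B & (C & B)) & (B | ~((C & A) -> (A -> A)))): Gödel ¬ of 0.3 = 0 (operand ≠ 0)
(A & C) = min(0.4, 0.3) = 0.3
(~((B & (C & B)) & (B | ~((C & A) -> (A -> A)))) | (A & C)) = max(0, 0.3) = 0.3

0.30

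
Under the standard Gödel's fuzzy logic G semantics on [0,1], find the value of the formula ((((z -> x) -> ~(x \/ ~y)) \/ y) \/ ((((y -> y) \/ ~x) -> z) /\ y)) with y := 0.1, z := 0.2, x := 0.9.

0.10

(z -> x): 0.2 ≤ 0.9, so result = 1
~y: Gödel ¬ of 0.1 = 0 (operand ≠ 0)
(x \/ ~y) = max(0.9, 0) = 0.9
~(x \/ ~y): Gödel ¬ of 0.9 = 0 (operand ≠ 0)
((z -> x) -> ~(x \/ ~y)): 1 > 0, so result = 0
(((z -> x) -> ~(x \/ ~y)) \/ y) = max(0, 0.1) = 0.1
(y -> y): 0.1 ≤ 0.1, so result = 1
~x: Gödel ¬ of 0.9 = 0 (operand ≠ 0)
((y -> y) \/ ~x) = max(1, 0) = 1
(((y -> y) \/ ~x) -> z): 1 > 0.2, so result = 0.2
((((y -> y) \/ ~x) -> z) /\ y) = min(0.2, 0.1) = 0.1
((((z -> x) -> ~(x \/ ~y)) \/ y) \/ ((((y -> y) \/ ~x) -> z) /\ y)) = max(0.1, 0.1) = 0.1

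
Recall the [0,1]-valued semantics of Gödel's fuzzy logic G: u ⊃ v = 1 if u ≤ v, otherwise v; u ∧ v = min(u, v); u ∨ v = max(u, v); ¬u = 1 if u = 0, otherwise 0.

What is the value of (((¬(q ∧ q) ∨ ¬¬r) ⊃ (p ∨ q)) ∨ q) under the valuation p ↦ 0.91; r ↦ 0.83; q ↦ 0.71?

(q ∧ q) = min(0.71, 0.71) = 0.71
¬(q ∧ q): Gödel ¬ of 0.71 = 0 (operand ≠ 0)
¬r: Gödel ¬ of 0.83 = 0 (operand ≠ 0)
¬¬r: Gödel ¬ of 0 = 1 (operand is 0)
(¬(q ∧ q) ∨ ¬¬r) = max(0, 1) = 1
(p ∨ q) = max(0.91, 0.71) = 0.91
((¬(q ∧ q) ∨ ¬¬r) ⊃ (p ∨ q)): 1 > 0.91, so result = 0.91
(((¬(q ∧ q) ∨ ¬¬r) ⊃ (p ∨ q)) ∨ q) = max(0.91, 0.71) = 0.91

0.91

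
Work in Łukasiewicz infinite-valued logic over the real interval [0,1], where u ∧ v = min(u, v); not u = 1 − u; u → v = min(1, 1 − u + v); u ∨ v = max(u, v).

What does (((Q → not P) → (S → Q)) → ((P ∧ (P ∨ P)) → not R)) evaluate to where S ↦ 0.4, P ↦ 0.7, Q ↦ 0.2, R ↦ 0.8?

0.70

not P: Łukasiewicz ¬ gives 1 − 0.7 = 0.3
(Q → not P): min(1, 1 − 0.2 + 0.3) = 1
(S → Q): min(1, 1 − 0.4 + 0.2) = 0.8
((Q → not P) → (S → Q)): min(1, 1 − 1 + 0.8) = 0.8
(P ∨ P) = max(0.7, 0.7) = 0.7
(P ∧ (P ∨ P)) = min(0.7, 0.7) = 0.7
not R: Łukasiewicz ¬ gives 1 − 0.8 = 0.2
((P ∧ (P ∨ P)) → not R): min(1, 1 − 0.7 + 0.2) = 0.5
(((Q → not P) → (S → Q)) → ((P ∧ (P ∨ P)) → not R)): min(1, 1 − 0.8 + 0.5) = 0.7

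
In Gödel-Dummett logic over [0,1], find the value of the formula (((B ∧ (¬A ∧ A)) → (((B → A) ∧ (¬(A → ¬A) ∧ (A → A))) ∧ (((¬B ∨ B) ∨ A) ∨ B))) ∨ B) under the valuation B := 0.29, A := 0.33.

1.00

¬A: Gödel ¬ of 0.33 = 0 (operand ≠ 0)
(¬A ∧ A) = min(0, 0.33) = 0
(B ∧ (¬A ∧ A)) = min(0.29, 0) = 0
(B → A): 0.29 ≤ 0.33, so result = 1
¬A: Gödel ¬ of 0.33 = 0 (operand ≠ 0)
(A → ¬A): 0.33 > 0, so result = 0
¬(A → ¬A): Gödel ¬ of 0 = 1 (operand is 0)
(A → A): 0.33 ≤ 0.33, so result = 1
(¬(A → ¬A) ∧ (A → A)) = min(1, 1) = 1
((B → A) ∧ (¬(A → ¬A) ∧ (A → A))) = min(1, 1) = 1
¬B: Gödel ¬ of 0.29 = 0 (operand ≠ 0)
(¬B ∨ B) = max(0, 0.29) = 0.29
((¬B ∨ B) ∨ A) = max(0.29, 0.33) = 0.33
(((¬B ∨ B) ∨ A) ∨ B) = max(0.33, 0.29) = 0.33
(((B → A) ∧ (¬(A → ¬A) ∧ (A → A))) ∧ (((¬B ∨ B) ∨ A) ∨ B)) = min(1, 0.33) = 0.33
((B ∧ (¬A ∧ A)) → (((B → A) ∧ (¬(A → ¬A) ∧ (A → A))) ∧ (((¬B ∨ B) ∨ A) ∨ B))): 0 ≤ 0.33, so result = 1
(((B ∧ (¬A ∧ A)) → (((B → A) ∧ (¬(A → ¬A) ∧ (A → A))) ∧ (((¬B ∨ B) ∨ A) ∨ B))) ∨ B) = max(1, 0.29) = 1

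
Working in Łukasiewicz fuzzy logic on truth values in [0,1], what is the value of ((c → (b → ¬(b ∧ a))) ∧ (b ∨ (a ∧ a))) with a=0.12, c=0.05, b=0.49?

(b ∧ a) = min(0.49, 0.12) = 0.12
¬(b ∧ a): Łukasiewicz ¬ gives 1 − 0.12 = 0.88
(b → ¬(b ∧ a)): min(1, 1 − 0.49 + 0.88) = 1
(c → (b → ¬(b ∧ a))): min(1, 1 − 0.05 + 1) = 1
(a ∧ a) = min(0.12, 0.12) = 0.12
(b ∨ (a ∧ a)) = max(0.49, 0.12) = 0.49
((c → (b → ¬(b ∧ a))) ∧ (b ∨ (a ∧ a))) = min(1, 0.49) = 0.49

0.49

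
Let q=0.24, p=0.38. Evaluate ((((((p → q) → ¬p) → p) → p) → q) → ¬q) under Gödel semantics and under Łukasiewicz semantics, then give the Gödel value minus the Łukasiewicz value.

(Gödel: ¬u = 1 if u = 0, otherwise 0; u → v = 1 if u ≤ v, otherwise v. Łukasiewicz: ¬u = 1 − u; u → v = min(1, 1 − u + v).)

-1.00

Gödel evaluation:
  (p → q): 0.38 > 0.24, so result = 0.24
  ¬p: Gödel ¬ of 0.38 = 0 (operand ≠ 0)
  ((p → q) → ¬p): 0.24 > 0, so result = 0
  (((p → q) → ¬p) → p): 0 ≤ 0.38, so result = 1
  ((((p → q) → ¬p) → p) → p): 1 > 0.38, so result = 0.38
  (((((p → q) → ¬p) → p) → p) → q): 0.38 > 0.24, so result = 0.24
  ¬q: Gödel ¬ of 0.24 = 0 (operand ≠ 0)
  ((((((p → q) → ¬p) → p) → p) → q) → ¬q): 0.24 > 0, so result = 0
  Gödel value = 0
Łukasiewicz evaluation:
  (p → q): min(1, 1 − 0.38 + 0.24) = 0.86
  ¬p: Łukasiewicz ¬ gives 1 − 0.38 = 0.62
  ((p → q) → ¬p): min(1, 1 − 0.86 + 0.62) = 0.76
  (((p → q) → ¬p) → p): min(1, 1 − 0.76 + 0.38) = 0.62
  ((((p → q) → ¬p) → p) → p): min(1, 1 − 0.62 + 0.38) = 0.76
  (((((p → q) → ¬p) → p) → p) → q): min(1, 1 − 0.76 + 0.24) = 0.48
  ¬q: Łukasiewicz ¬ gives 1 − 0.24 = 0.76
  ((((((p → q) → ¬p) → p) → p) → q) → ¬q): min(1, 1 − 0.48 + 0.76) = 1
  Łukasiewicz value = 1
Difference: 0 − 1 = -1.00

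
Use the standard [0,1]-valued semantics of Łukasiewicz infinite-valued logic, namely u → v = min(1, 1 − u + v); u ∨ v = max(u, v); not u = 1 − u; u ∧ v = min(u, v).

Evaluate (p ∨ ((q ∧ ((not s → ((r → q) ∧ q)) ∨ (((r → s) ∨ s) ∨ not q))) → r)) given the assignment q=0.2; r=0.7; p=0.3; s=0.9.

1.00

not s: Łukasiewicz ¬ gives 1 − 0.9 = 0.1
(r → q): min(1, 1 − 0.7 + 0.2) = 0.5
((r → q) ∧ q) = min(0.5, 0.2) = 0.2
(not s → ((r → q) ∧ q)): min(1, 1 − 0.1 + 0.2) = 1
(r → s): min(1, 1 − 0.7 + 0.9) = 1
((r → s) ∨ s) = max(1, 0.9) = 1
not q: Łukasiewicz ¬ gives 1 − 0.2 = 0.8
(((r → s) ∨ s) ∨ not q) = max(1, 0.8) = 1
((not s → ((r → q) ∧ q)) ∨ (((r → s) ∨ s) ∨ not q)) = max(1, 1) = 1
(q ∧ ((not s → ((r → q) ∧ q)) ∨ (((r → s) ∨ s) ∨ not q))) = min(0.2, 1) = 0.2
((q ∧ ((not s → ((r → q) ∧ q)) ∨ (((r → s) ∨ s) ∨ not q))) → r): min(1, 1 − 0.2 + 0.7) = 1
(p ∨ ((q ∧ ((not s → ((r → q) ∧ q)) ∨ (((r → s) ∨ s) ∨ not q))) → r)) = max(0.3, 1) = 1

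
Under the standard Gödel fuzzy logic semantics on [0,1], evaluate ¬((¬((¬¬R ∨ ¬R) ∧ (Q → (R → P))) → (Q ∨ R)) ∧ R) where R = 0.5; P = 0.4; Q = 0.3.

¬R: Gödel ¬ of 0.5 = 0 (operand ≠ 0)
¬¬R: Gödel ¬ of 0 = 1 (operand is 0)
¬R: Gödel ¬ of 0.5 = 0 (operand ≠ 0)
(¬¬R ∨ ¬R) = max(1, 0) = 1
(R → P): 0.5 > 0.4, so result = 0.4
(Q → (R → P)): 0.3 ≤ 0.4, so result = 1
((¬¬R ∨ ¬R) ∧ (Q → (R → P))) = min(1, 1) = 1
¬((¬¬R ∨ ¬R) ∧ (Q → (R → P))): Gödel ¬ of 1 = 0 (operand ≠ 0)
(Q ∨ R) = max(0.3, 0.5) = 0.5
(¬((¬¬R ∨ ¬R) ∧ (Q → (R → P))) → (Q ∨ R)): 0 ≤ 0.5, so result = 1
((¬((¬¬R ∨ ¬R) ∧ (Q → (R → P))) → (Q ∨ R)) ∧ R) = min(1, 0.5) = 0.5
¬((¬((¬¬R ∨ ¬R) ∧ (Q → (R → P))) → (Q ∨ R)) ∧ R): Gödel ¬ of 0.5 = 0 (operand ≠ 0)

0.00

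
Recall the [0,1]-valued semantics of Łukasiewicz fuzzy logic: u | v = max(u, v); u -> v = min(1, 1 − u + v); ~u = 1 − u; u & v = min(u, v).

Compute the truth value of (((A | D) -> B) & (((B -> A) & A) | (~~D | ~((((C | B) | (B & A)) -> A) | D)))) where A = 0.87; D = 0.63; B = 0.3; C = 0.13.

(A | D) = max(0.87, 0.63) = 0.87
((A | D) -> B): min(1, 1 − 0.87 + 0.3) = 0.43
(B -> A): min(1, 1 − 0.3 + 0.87) = 1
((B -> A) & A) = min(1, 0.87) = 0.87
~D: Łukasiewicz ¬ gives 1 − 0.63 = 0.37
~~D: Łukasiewicz ¬ gives 1 − 0.37 = 0.63
(C | B) = max(0.13, 0.3) = 0.3
(B & A) = min(0.3, 0.87) = 0.3
((C | B) | (B & A)) = max(0.3, 0.3) = 0.3
(((C | B) | (B & A)) -> A): min(1, 1 − 0.3 + 0.87) = 1
((((C | B) | (B & A)) -> A) | D) = max(1, 0.63) = 1
~((((C | B) | (B & A)) -> A) | D): Łukasiewicz ¬ gives 1 − 1 = 0
(~~D | ~((((C | B) | (B & A)) -> A) | D)) = max(0.63, 0) = 0.63
(((B -> A) & A) | (~~D | ~((((C | B) | (B & A)) -> A) | D))) = max(0.87, 0.63) = 0.87
(((A | D) -> B) & (((B -> A) & A) | (~~D | ~((((C | B) | (B & A)) -> A) | D)))) = min(0.43, 0.87) = 0.43

0.43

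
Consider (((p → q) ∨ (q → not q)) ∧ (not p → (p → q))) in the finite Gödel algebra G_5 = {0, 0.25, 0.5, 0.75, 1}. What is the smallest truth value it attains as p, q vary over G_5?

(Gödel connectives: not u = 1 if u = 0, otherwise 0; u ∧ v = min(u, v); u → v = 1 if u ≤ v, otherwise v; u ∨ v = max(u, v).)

0.25

The minimum is attained at p = 0.5, q = 0.25:
  (p → q): 0.5 > 0.25, so result = 0.25
  not q: Gödel ¬ of 0.25 = 0 (operand ≠ 0)
  (q → not q): 0.25 > 0, so result = 0
  ((p → q) ∨ (q → not q)) = max(0.25, 0) = 0.25
  not p: Gödel ¬ of 0.5 = 0 (operand ≠ 0)
  (p → q): 0.5 > 0.25, so result = 0.25
  (not p → (p → q)): 0 ≤ 0.25, so result = 1
  (((p → q) ∨ (q → not q)) ∧ (not p → (p → q))) = min(0.25, 1) = 0.25
Checking all 25 assignments confirms none give a value below 0.25.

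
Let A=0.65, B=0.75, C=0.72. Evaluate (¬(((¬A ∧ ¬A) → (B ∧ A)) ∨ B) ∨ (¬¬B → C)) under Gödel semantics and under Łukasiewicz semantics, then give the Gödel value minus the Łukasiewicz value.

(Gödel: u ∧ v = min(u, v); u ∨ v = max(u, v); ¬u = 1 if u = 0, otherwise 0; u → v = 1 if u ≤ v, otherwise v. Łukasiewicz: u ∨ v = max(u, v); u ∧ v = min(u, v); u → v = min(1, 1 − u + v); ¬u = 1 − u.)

Gödel evaluation:
  ¬A: Gödel ¬ of 0.65 = 0 (operand ≠ 0)
  ¬A: Gödel ¬ of 0.65 = 0 (operand ≠ 0)
  (¬A ∧ ¬A) = min(0, 0) = 0
  (B ∧ A) = min(0.75, 0.65) = 0.65
  ((¬A ∧ ¬A) → (B ∧ A)): 0 ≤ 0.65, so result = 1
  (((¬A ∧ ¬A) → (B ∧ A)) ∨ B) = max(1, 0.75) = 1
  ¬(((¬A ∧ ¬A) → (B ∧ A)) ∨ B): Gödel ¬ of 1 = 0 (operand ≠ 0)
  ¬B: Gödel ¬ of 0.75 = 0 (operand ≠ 0)
  ¬¬B: Gödel ¬ of 0 = 1 (operand is 0)
  (¬¬B → C): 1 > 0.72, so result = 0.72
  (¬(((¬A ∧ ¬A) → (B ∧ A)) ∨ B) ∨ (¬¬B → C)) = max(0, 0.72) = 0.72
  Gödel value = 0.72
Łukasiewicz evaluation:
  ¬A: Łukasiewicz ¬ gives 1 − 0.65 = 0.35
  ¬A: Łukasiewicz ¬ gives 1 − 0.65 = 0.35
  (¬A ∧ ¬A) = min(0.35, 0.35) = 0.35
  (B ∧ A) = min(0.75, 0.65) = 0.65
  ((¬A ∧ ¬A) → (B ∧ A)): min(1, 1 − 0.35 + 0.65) = 1
  (((¬A ∧ ¬A) → (B ∧ A)) ∨ B) = max(1, 0.75) = 1
  ¬(((¬A ∧ ¬A) → (B ∧ A)) ∨ B): Łukasiewicz ¬ gives 1 − 1 = 0
  ¬B: Łukasiewicz ¬ gives 1 − 0.75 = 0.25
  ¬¬B: Łukasiewicz ¬ gives 1 − 0.25 = 0.75
  (¬¬B → C): min(1, 1 − 0.75 + 0.72) = 0.97
  (¬(((¬A ∧ ¬A) → (B ∧ A)) ∨ B) ∨ (¬¬B → C)) = max(0, 0.97) = 0.97
  Łukasiewicz value = 0.97
Difference: 0.72 − 0.97 = -0.25

-0.25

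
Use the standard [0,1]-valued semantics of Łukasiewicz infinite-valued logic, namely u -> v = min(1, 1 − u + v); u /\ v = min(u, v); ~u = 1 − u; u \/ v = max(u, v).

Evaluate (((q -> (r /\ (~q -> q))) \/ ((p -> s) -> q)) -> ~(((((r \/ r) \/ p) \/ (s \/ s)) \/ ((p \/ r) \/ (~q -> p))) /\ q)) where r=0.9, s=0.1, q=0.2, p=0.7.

~q: Łukasiewicz ¬ gives 1 − 0.2 = 0.8
(~q -> q): min(1, 1 − 0.8 + 0.2) = 0.4
(r /\ (~q -> q)) = min(0.9, 0.4) = 0.4
(q -> (r /\ (~q -> q))): min(1, 1 − 0.2 + 0.4) = 1
(p -> s): min(1, 1 − 0.7 + 0.1) = 0.4
((p -> s) -> q): min(1, 1 − 0.4 + 0.2) = 0.8
((q -> (r /\ (~q -> q))) \/ ((p -> s) -> q)) = max(1, 0.8) = 1
(r \/ r) = max(0.9, 0.9) = 0.9
((r \/ r) \/ p) = max(0.9, 0.7) = 0.9
(s \/ s) = max(0.1, 0.1) = 0.1
(((r \/ r) \/ p) \/ (s \/ s)) = max(0.9, 0.1) = 0.9
(p \/ r) = max(0.7, 0.9) = 0.9
~q: Łukasiewicz ¬ gives 1 − 0.2 = 0.8
(~q -> p): min(1, 1 − 0.8 + 0.7) = 0.9
((p \/ r) \/ (~q -> p)) = max(0.9, 0.9) = 0.9
((((r \/ r) \/ p) \/ (s \/ s)) \/ ((p \/ r) \/ (~q -> p))) = max(0.9, 0.9) = 0.9
(((((r \/ r) \/ p) \/ (s \/ s)) \/ ((p \/ r) \/ (~q -> p))) /\ q) = min(0.9, 0.2) = 0.2
~(((((r \/ r) \/ p) \/ (s \/ s)) \/ ((p \/ r) \/ (~q -> p))) /\ q): Łukasiewicz ¬ gives 1 − 0.2 = 0.8
(((q -> (r /\ (~q -> q))) \/ ((p -> s) -> q)) -> ~(((((r \/ r) \/ p) \/ (s \/ s)) \/ ((p \/ r) \/ (~q -> p))) /\ q)): min(1, 1 − 1 + 0.8) = 0.8

0.80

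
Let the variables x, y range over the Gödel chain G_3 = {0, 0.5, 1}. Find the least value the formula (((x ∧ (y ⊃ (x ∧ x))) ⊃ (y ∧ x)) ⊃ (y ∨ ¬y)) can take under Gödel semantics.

The minimum is attained at x = 0, y = 0.5:
  (x ∧ x) = min(0, 0) = 0
  (y ⊃ (x ∧ x)): 0.5 > 0, so result = 0
  (x ∧ (y ⊃ (x ∧ x))) = min(0, 0) = 0
  (y ∧ x) = min(0.5, 0) = 0
  ((x ∧ (y ⊃ (x ∧ x))) ⊃ (y ∧ x)): 0 ≤ 0, so result = 1
  ¬y: Gödel ¬ of 0.5 = 0 (operand ≠ 0)
  (y ∨ ¬y) = max(0.5, 0) = 0.5
  (((x ∧ (y ⊃ (x ∧ x))) ⊃ (y ∧ x)) ⊃ (y ∨ ¬y)): 1 > 0.5, so result = 0.5
Checking all 9 assignments confirms none give a value below 0.50.

0.50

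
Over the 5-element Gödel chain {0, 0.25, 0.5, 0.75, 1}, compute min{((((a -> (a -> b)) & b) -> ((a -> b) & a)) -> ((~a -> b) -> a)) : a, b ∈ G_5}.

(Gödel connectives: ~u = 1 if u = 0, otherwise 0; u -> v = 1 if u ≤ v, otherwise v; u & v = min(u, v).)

The minimum is attained at a = 0.25, b = 0:
  (a -> b): 0.25 > 0, so result = 0
  (a -> (a -> b)): 0.25 > 0, so result = 0
  ((a -> (a -> b)) & b) = min(0, 0) = 0
  (a -> b): 0.25 > 0, so result = 0
  ((a -> b) & a) = min(0, 0.25) = 0
  (((a -> (a -> b)) & b) -> ((a -> b) & a)): 0 ≤ 0, so result = 1
  ~a: Gödel ¬ of 0.25 = 0 (operand ≠ 0)
  (~a -> b): 0 ≤ 0, so result = 1
  ((~a -> b) -> a): 1 > 0.25, so result = 0.25
  ((((a -> (a -> b)) & b) -> ((a -> b) & a)) -> ((~a -> b) -> a)): 1 > 0.25, so result = 0.25
Checking all 25 assignments confirms none give a value below 0.25.

0.25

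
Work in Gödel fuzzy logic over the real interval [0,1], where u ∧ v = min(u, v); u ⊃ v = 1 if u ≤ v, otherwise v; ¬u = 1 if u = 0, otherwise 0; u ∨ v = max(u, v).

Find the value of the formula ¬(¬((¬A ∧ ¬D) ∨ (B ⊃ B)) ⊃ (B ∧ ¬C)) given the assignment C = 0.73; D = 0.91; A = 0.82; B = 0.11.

¬A: Gödel ¬ of 0.82 = 0 (operand ≠ 0)
¬D: Gödel ¬ of 0.91 = 0 (operand ≠ 0)
(¬A ∧ ¬D) = min(0, 0) = 0
(B ⊃ B): 0.11 ≤ 0.11, so result = 1
((¬A ∧ ¬D) ∨ (B ⊃ B)) = max(0, 1) = 1
¬((¬A ∧ ¬D) ∨ (B ⊃ B)): Gödel ¬ of 1 = 0 (operand ≠ 0)
¬C: Gödel ¬ of 0.73 = 0 (operand ≠ 0)
(B ∧ ¬C) = min(0.11, 0) = 0
(¬((¬A ∧ ¬D) ∨ (B ⊃ B)) ⊃ (B ∧ ¬C)): 0 ≤ 0, so result = 1
¬(¬((¬A ∧ ¬D) ∨ (B ⊃ B)) ⊃ (B ∧ ¬C)): Gödel ¬ of 1 = 0 (operand ≠ 0)

0.00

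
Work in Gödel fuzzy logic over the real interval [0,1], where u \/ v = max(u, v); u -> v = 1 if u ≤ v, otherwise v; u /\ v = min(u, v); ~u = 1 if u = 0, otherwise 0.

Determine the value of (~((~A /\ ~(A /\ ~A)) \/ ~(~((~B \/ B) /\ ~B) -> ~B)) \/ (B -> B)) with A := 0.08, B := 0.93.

~A: Gödel ¬ of 0.08 = 0 (operand ≠ 0)
~A: Gödel ¬ of 0.08 = 0 (operand ≠ 0)
(A /\ ~A) = min(0.08, 0) = 0
~(A /\ ~A): Gödel ¬ of 0 = 1 (operand is 0)
(~A /\ ~(A /\ ~A)) = min(0, 1) = 0
~B: Gödel ¬ of 0.93 = 0 (operand ≠ 0)
(~B \/ B) = max(0, 0.93) = 0.93
~B: Gödel ¬ of 0.93 = 0 (operand ≠ 0)
((~B \/ B) /\ ~B) = min(0.93, 0) = 0
~((~B \/ B) /\ ~B): Gödel ¬ of 0 = 1 (operand is 0)
~B: Gödel ¬ of 0.93 = 0 (operand ≠ 0)
(~((~B \/ B) /\ ~B) -> ~B): 1 > 0, so result = 0
~(~((~B \/ B) /\ ~B) -> ~B): Gödel ¬ of 0 = 1 (operand is 0)
((~A /\ ~(A /\ ~A)) \/ ~(~((~B \/ B) /\ ~B) -> ~B)) = max(0, 1) = 1
~((~A /\ ~(A /\ ~A)) \/ ~(~((~B \/ B) /\ ~B) -> ~B)): Gödel ¬ of 1 = 0 (operand ≠ 0)
(B -> B): 0.93 ≤ 0.93, so result = 1
(~((~A /\ ~(A /\ ~A)) \/ ~(~((~B \/ B) /\ ~B) -> ~B)) \/ (B -> B)) = max(0, 1) = 1

1.00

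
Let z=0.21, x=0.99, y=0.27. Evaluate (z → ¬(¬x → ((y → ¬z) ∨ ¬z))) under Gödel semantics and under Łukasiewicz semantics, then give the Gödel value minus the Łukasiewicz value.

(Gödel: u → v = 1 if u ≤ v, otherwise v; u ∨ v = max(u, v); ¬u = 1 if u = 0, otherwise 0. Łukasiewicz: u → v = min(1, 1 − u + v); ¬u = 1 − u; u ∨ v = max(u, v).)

-0.79

Gödel evaluation:
  ¬x: Gödel ¬ of 0.99 = 0 (operand ≠ 0)
  ¬z: Gödel ¬ of 0.21 = 0 (operand ≠ 0)
  (y → ¬z): 0.27 > 0, so result = 0
  ¬z: Gödel ¬ of 0.21 = 0 (operand ≠ 0)
  ((y → ¬z) ∨ ¬z) = max(0, 0) = 0
  (¬x → ((y → ¬z) ∨ ¬z)): 0 ≤ 0, so result = 1
  ¬(¬x → ((y → ¬z) ∨ ¬z)): Gödel ¬ of 1 = 0 (operand ≠ 0)
  (z → ¬(¬x → ((y → ¬z) ∨ ¬z))): 0.21 > 0, so result = 0
  Gödel value = 0
Łukasiewicz evaluation:
  ¬x: Łukasiewicz ¬ gives 1 − 0.99 = 0.01
  ¬z: Łukasiewicz ¬ gives 1 − 0.21 = 0.79
  (y → ¬z): min(1, 1 − 0.27 + 0.79) = 1
  ¬z: Łukasiewicz ¬ gives 1 − 0.21 = 0.79
  ((y → ¬z) ∨ ¬z) = max(1, 0.79) = 1
  (¬x → ((y → ¬z) ∨ ¬z)): min(1, 1 − 0.01 + 1) = 1
  ¬(¬x → ((y → ¬z) ∨ ¬z)): Łukasiewicz ¬ gives 1 − 1 = 0
  (z → ¬(¬x → ((y → ¬z) ∨ ¬z))): min(1, 1 − 0.21 + 0) = 0.79
  Łukasiewicz value = 0.79
Difference: 0 − 0.79 = -0.79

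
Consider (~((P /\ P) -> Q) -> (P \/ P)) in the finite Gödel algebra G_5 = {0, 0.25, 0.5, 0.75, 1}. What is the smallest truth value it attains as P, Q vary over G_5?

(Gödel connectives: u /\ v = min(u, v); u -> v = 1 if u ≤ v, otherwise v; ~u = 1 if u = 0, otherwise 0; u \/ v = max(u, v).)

0.25

The minimum is attained at P = 0.25, Q = 0:
  (P /\ P) = min(0.25, 0.25) = 0.25
  ((P /\ P) -> Q): 0.25 > 0, so result = 0
  ~((P /\ P) -> Q): Gödel ¬ of 0 = 1 (operand is 0)
  (P \/ P) = max(0.25, 0.25) = 0.25
  (~((P /\ P) -> Q) -> (P \/ P)): 1 > 0.25, so result = 0.25
Checking all 25 assignments confirms none give a value below 0.25.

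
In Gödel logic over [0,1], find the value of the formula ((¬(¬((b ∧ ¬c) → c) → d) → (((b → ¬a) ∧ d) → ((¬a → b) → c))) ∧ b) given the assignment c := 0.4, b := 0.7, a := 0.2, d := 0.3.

¬c: Gödel ¬ of 0.4 = 0 (operand ≠ 0)
(b ∧ ¬c) = min(0.7, 0) = 0
((b ∧ ¬c) → c): 0 ≤ 0.4, so result = 1
¬((b ∧ ¬c) → c): Gödel ¬ of 1 = 0 (operand ≠ 0)
(¬((b ∧ ¬c) → c) → d): 0 ≤ 0.3, so result = 1
¬(¬((b ∧ ¬c) → c) → d): Gödel ¬ of 1 = 0 (operand ≠ 0)
¬a: Gödel ¬ of 0.2 = 0 (operand ≠ 0)
(b → ¬a): 0.7 > 0, so result = 0
((b → ¬a) ∧ d) = min(0, 0.3) = 0
¬a: Gödel ¬ of 0.2 = 0 (operand ≠ 0)
(¬a → b): 0 ≤ 0.7, so result = 1
((¬a → b) → c): 1 > 0.4, so result = 0.4
(((b → ¬a) ∧ d) → ((¬a → b) → c)): 0 ≤ 0.4, so result = 1
(¬(¬((b ∧ ¬c) → c) → d) → (((b → ¬a) ∧ d) → ((¬a → b) → c))): 0 ≤ 1, so result = 1
((¬(¬((b ∧ ¬c) → c) → d) → (((b → ¬a) ∧ d) → ((¬a → b) → c))) ∧ b) = min(1, 0.7) = 0.7

0.70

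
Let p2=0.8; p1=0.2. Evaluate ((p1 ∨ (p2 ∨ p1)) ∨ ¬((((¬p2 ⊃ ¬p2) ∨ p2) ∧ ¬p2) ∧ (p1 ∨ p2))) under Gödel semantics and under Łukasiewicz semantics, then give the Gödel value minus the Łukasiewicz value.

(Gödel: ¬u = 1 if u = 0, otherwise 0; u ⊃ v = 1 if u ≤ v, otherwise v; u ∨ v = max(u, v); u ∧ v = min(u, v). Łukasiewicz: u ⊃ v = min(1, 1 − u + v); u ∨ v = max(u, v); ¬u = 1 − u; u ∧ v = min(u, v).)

0.20

Gödel evaluation:
  (p2 ∨ p1) = max(0.8, 0.2) = 0.8
  (p1 ∨ (p2 ∨ p1)) = max(0.2, 0.8) = 0.8
  ¬p2: Gödel ¬ of 0.8 = 0 (operand ≠ 0)
  ¬p2: Gödel ¬ of 0.8 = 0 (operand ≠ 0)
  (¬p2 ⊃ ¬p2): 0 ≤ 0, so result = 1
  ((¬p2 ⊃ ¬p2) ∨ p2) = max(1, 0.8) = 1
  ¬p2: Gödel ¬ of 0.8 = 0 (operand ≠ 0)
  (((¬p2 ⊃ ¬p2) ∨ p2) ∧ ¬p2) = min(1, 0) = 0
  (p1 ∨ p2) = max(0.2, 0.8) = 0.8
  ((((¬p2 ⊃ ¬p2) ∨ p2) ∧ ¬p2) ∧ (p1 ∨ p2)) = min(0, 0.8) = 0
  ¬((((¬p2 ⊃ ¬p2) ∨ p2) ∧ ¬p2) ∧ (p1 ∨ p2)): Gödel ¬ of 0 = 1 (operand is 0)
  ((p1 ∨ (p2 ∨ p1)) ∨ ¬((((¬p2 ⊃ ¬p2) ∨ p2) ∧ ¬p2) ∧ (p1 ∨ p2))) = max(0.8, 1) = 1
  Gödel value = 1
Łukasiewicz evaluation:
  (p2 ∨ p1) = max(0.8, 0.2) = 0.8
  (p1 ∨ (p2 ∨ p1)) = max(0.2, 0.8) = 0.8
  ¬p2: Łukasiewicz ¬ gives 1 − 0.8 = 0.2
  ¬p2: Łukasiewicz ¬ gives 1 − 0.8 = 0.2
  (¬p2 ⊃ ¬p2): min(1, 1 − 0.2 + 0.2) = 1
  ((¬p2 ⊃ ¬p2) ∨ p2) = max(1, 0.8) = 1
  ¬p2: Łukasiewicz ¬ gives 1 − 0.8 = 0.2
  (((¬p2 ⊃ ¬p2) ∨ p2) ∧ ¬p2) = min(1, 0.2) = 0.2
  (p1 ∨ p2) = max(0.2, 0.8) = 0.8
  ((((¬p2 ⊃ ¬p2) ∨ p2) ∧ ¬p2) ∧ (p1 ∨ p2)) = min(0.2, 0.8) = 0.2
  ¬((((¬p2 ⊃ ¬p2) ∨ p2) ∧ ¬p2) ∧ (p1 ∨ p2)): Łukasiewicz ¬ gives 1 − 0.2 = 0.8
  ((p1 ∨ (p2 ∨ p1)) ∨ ¬((((¬p2 ⊃ ¬p2) ∨ p2) ∧ ¬p2) ∧ (p1 ∨ p2))) = max(0.8, 0.8) = 0.8
  Łukasiewicz value = 0.8
Difference: 1 − 0.8 = 0.20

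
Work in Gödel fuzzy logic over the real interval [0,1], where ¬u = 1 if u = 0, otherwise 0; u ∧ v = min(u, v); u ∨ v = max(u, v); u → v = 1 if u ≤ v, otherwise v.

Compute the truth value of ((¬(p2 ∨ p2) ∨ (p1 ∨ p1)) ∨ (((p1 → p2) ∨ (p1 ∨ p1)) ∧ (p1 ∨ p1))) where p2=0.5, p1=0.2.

0.20

(p2 ∨ p2) = max(0.5, 0.5) = 0.5
¬(p2 ∨ p2): Gödel ¬ of 0.5 = 0 (operand ≠ 0)
(p1 ∨ p1) = max(0.2, 0.2) = 0.2
(¬(p2 ∨ p2) ∨ (p1 ∨ p1)) = max(0, 0.2) = 0.2
(p1 → p2): 0.2 ≤ 0.5, so result = 1
(p1 ∨ p1) = max(0.2, 0.2) = 0.2
((p1 → p2) ∨ (p1 ∨ p1)) = max(1, 0.2) = 1
(p1 ∨ p1) = max(0.2, 0.2) = 0.2
(((p1 → p2) ∨ (p1 ∨ p1)) ∧ (p1 ∨ p1)) = min(1, 0.2) = 0.2
((¬(p2 ∨ p2) ∨ (p1 ∨ p1)) ∨ (((p1 → p2) ∨ (p1 ∨ p1)) ∧ (p1 ∨ p1))) = max(0.2, 0.2) = 0.2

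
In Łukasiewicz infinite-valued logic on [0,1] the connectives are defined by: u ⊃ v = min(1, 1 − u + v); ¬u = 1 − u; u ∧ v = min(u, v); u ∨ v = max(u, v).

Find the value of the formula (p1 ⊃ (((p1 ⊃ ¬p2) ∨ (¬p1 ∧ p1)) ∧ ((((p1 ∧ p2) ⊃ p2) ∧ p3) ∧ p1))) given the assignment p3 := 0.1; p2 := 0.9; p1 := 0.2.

0.90

¬p2: Łukasiewicz ¬ gives 1 − 0.9 = 0.1
(p1 ⊃ ¬p2): min(1, 1 − 0.2 + 0.1) = 0.9
¬p1: Łukasiewicz ¬ gives 1 − 0.2 = 0.8
(¬p1 ∧ p1) = min(0.8, 0.2) = 0.2
((p1 ⊃ ¬p2) ∨ (¬p1 ∧ p1)) = max(0.9, 0.2) = 0.9
(p1 ∧ p2) = min(0.2, 0.9) = 0.2
((p1 ∧ p2) ⊃ p2): min(1, 1 − 0.2 + 0.9) = 1
(((p1 ∧ p2) ⊃ p2) ∧ p3) = min(1, 0.1) = 0.1
((((p1 ∧ p2) ⊃ p2) ∧ p3) ∧ p1) = min(0.1, 0.2) = 0.1
(((p1 ⊃ ¬p2) ∨ (¬p1 ∧ p1)) ∧ ((((p1 ∧ p2) ⊃ p2) ∧ p3) ∧ p1)) = min(0.9, 0.1) = 0.1
(p1 ⊃ (((p1 ⊃ ¬p2) ∨ (¬p1 ∧ p1)) ∧ ((((p1 ∧ p2) ⊃ p2) ∧ p3) ∧ p1))): min(1, 1 − 0.2 + 0.1) = 0.9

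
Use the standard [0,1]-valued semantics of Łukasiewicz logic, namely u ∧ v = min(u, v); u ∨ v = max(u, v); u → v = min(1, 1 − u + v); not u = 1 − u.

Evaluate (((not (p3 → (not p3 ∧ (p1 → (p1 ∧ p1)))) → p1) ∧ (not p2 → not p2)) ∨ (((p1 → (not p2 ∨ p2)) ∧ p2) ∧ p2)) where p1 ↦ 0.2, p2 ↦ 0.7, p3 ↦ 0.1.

1.00

not p3: Łukasiewicz ¬ gives 1 − 0.1 = 0.9
(p1 ∧ p1) = min(0.2, 0.2) = 0.2
(p1 → (p1 ∧ p1)): min(1, 1 − 0.2 + 0.2) = 1
(not p3 ∧ (p1 → (p1 ∧ p1))) = min(0.9, 1) = 0.9
(p3 → (not p3 ∧ (p1 → (p1 ∧ p1)))): min(1, 1 − 0.1 + 0.9) = 1
not (p3 → (not p3 ∧ (p1 → (p1 ∧ p1)))): Łukasiewicz ¬ gives 1 − 1 = 0
(not (p3 → (not p3 ∧ (p1 → (p1 ∧ p1)))) → p1): min(1, 1 − 0 + 0.2) = 1
not p2: Łukasiewicz ¬ gives 1 − 0.7 = 0.3
not p2: Łukasiewicz ¬ gives 1 − 0.7 = 0.3
(not p2 → not p2): min(1, 1 − 0.3 + 0.3) = 1
((not (p3 → (not p3 ∧ (p1 → (p1 ∧ p1)))) → p1) ∧ (not p2 → not p2)) = min(1, 1) = 1
not p2: Łukasiewicz ¬ gives 1 − 0.7 = 0.3
(not p2 ∨ p2) = max(0.3, 0.7) = 0.7
(p1 → (not p2 ∨ p2)): min(1, 1 − 0.2 + 0.7) = 1
((p1 → (not p2 ∨ p2)) ∧ p2) = min(1, 0.7) = 0.7
(((p1 → (not p2 ∨ p2)) ∧ p2) ∧ p2) = min(0.7, 0.7) = 0.7
(((not (p3 → (not p3 ∧ (p1 → (p1 ∧ p1)))) → p1) ∧ (not p2 → not p2)) ∨ (((p1 → (not p2 ∨ p2)) ∧ p2) ∧ p2)) = max(1, 0.7) = 1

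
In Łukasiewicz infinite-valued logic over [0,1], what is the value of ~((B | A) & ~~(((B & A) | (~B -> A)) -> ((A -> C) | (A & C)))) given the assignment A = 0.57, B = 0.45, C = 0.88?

(B | A) = max(0.45, 0.57) = 0.57
(B & A) = min(0.45, 0.57) = 0.45
~B: Łukasiewicz ¬ gives 1 − 0.45 = 0.55
(~B -> A): min(1, 1 − 0.55 + 0.57) = 1
((B & A) | (~B -> A)) = max(0.45, 1) = 1
(A -> C): min(1, 1 − 0.57 + 0.88) = 1
(A & C) = min(0.57, 0.88) = 0.57
((A -> C) | (A & C)) = max(1, 0.57) = 1
(((B & A) | (~B -> A)) -> ((A -> C) | (A & C))): min(1, 1 − 1 + 1) = 1
~(((B & A) | (~B -> A)) -> ((A -> C) | (A & C))): Łukasiewicz ¬ gives 1 − 1 = 0
~~(((B & A) | (~B -> A)) -> ((A -> C) | (A & C))): Łukasiewicz ¬ gives 1 − 0 = 1
((B | A) & ~~(((B & A) | (~B -> A)) -> ((A -> C) | (A & C)))) = min(0.57, 1) = 0.57
~((B | A) & ~~(((B & A) | (~B -> A)) -> ((A -> C) | (A & C)))): Łukasiewicz ¬ gives 1 − 0.57 = 0.43

0.43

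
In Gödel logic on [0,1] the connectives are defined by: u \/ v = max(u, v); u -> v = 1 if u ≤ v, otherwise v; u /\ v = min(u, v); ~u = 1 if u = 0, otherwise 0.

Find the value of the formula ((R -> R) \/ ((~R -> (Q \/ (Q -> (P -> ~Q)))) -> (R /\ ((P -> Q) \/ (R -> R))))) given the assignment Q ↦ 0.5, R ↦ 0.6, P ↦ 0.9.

1.00

(R -> R): 0.6 ≤ 0.6, so result = 1
~R: Gödel ¬ of 0.6 = 0 (operand ≠ 0)
~Q: Gödel ¬ of 0.5 = 0 (operand ≠ 0)
(P -> ~Q): 0.9 > 0, so result = 0
(Q -> (P -> ~Q)): 0.5 > 0, so result = 0
(Q \/ (Q -> (P -> ~Q))) = max(0.5, 0) = 0.5
(~R -> (Q \/ (Q -> (P -> ~Q)))): 0 ≤ 0.5, so result = 1
(P -> Q): 0.9 > 0.5, so result = 0.5
(R -> R): 0.6 ≤ 0.6, so result = 1
((P -> Q) \/ (R -> R)) = max(0.5, 1) = 1
(R /\ ((P -> Q) \/ (R -> R))) = min(0.6, 1) = 0.6
((~R -> (Q \/ (Q -> (P -> ~Q)))) -> (R /\ ((P -> Q) \/ (R -> R)))): 1 > 0.6, so result = 0.6
((R -> R) \/ ((~R -> (Q \/ (Q -> (P -> ~Q)))) -> (R /\ ((P -> Q) \/ (R -> R))))) = max(1, 0.6) = 1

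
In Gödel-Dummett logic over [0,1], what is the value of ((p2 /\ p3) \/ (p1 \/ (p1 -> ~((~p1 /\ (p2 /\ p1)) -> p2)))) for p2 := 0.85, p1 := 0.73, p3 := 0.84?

0.84

(p2 /\ p3) = min(0.85, 0.84) = 0.84
~p1: Gödel ¬ of 0.73 = 0 (operand ≠ 0)
(p2 /\ p1) = min(0.85, 0.73) = 0.73
(~p1 /\ (p2 /\ p1)) = min(0, 0.73) = 0
((~p1 /\ (p2 /\ p1)) -> p2): 0 ≤ 0.85, so result = 1
~((~p1 /\ (p2 /\ p1)) -> p2): Gödel ¬ of 1 = 0 (operand ≠ 0)
(p1 -> ~((~p1 /\ (p2 /\ p1)) -> p2)): 0.73 > 0, so result = 0
(p1 \/ (p1 -> ~((~p1 /\ (p2 /\ p1)) -> p2))) = max(0.73, 0) = 0.73
((p2 /\ p3) \/ (p1 \/ (p1 -> ~((~p1 /\ (p2 /\ p1)) -> p2)))) = max(0.84, 0.73) = 0.84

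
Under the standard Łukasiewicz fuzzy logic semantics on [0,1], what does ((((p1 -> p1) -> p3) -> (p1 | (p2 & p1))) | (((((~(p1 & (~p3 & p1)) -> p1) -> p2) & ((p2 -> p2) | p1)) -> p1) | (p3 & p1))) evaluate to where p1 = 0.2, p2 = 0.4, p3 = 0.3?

0.90

(p1 -> p1): min(1, 1 − 0.2 + 0.2) = 1
((p1 -> p1) -> p3): min(1, 1 − 1 + 0.3) = 0.3
(p2 & p1) = min(0.4, 0.2) = 0.2
(p1 | (p2 & p1)) = max(0.2, 0.2) = 0.2
(((p1 -> p1) -> p3) -> (p1 | (p2 & p1))): min(1, 1 − 0.3 + 0.2) = 0.9
~p3: Łukasiewicz ¬ gives 1 − 0.3 = 0.7
(~p3 & p1) = min(0.7, 0.2) = 0.2
(p1 & (~p3 & p1)) = min(0.2, 0.2) = 0.2
~(p1 & (~p3 & p1)): Łukasiewicz ¬ gives 1 − 0.2 = 0.8
(~(p1 & (~p3 & p1)) -> p1): min(1, 1 − 0.8 + 0.2) = 0.4
((~(p1 & (~p3 & p1)) -> p1) -> p2): min(1, 1 − 0.4 + 0.4) = 1
(p2 -> p2): min(1, 1 − 0.4 + 0.4) = 1
((p2 -> p2) | p1) = max(1, 0.2) = 1
(((~(p1 & (~p3 & p1)) -> p1) -> p2) & ((p2 -> p2) | p1)) = min(1, 1) = 1
((((~(p1 & (~p3 & p1)) -> p1) -> p2) & ((p2 -> p2) | p1)) -> p1): min(1, 1 − 1 + 0.2) = 0.2
(p3 & p1) = min(0.3, 0.2) = 0.2
(((((~(p1 & (~p3 & p1)) -> p1) -> p2) & ((p2 -> p2) | p1)) -> p1) | (p3 & p1)) = max(0.2, 0.2) = 0.2
((((p1 -> p1) -> p3) -> (p1 | (p2 & p1))) | (((((~(p1 & (~p3 & p1)) -> p1) -> p2) & ((p2 -> p2) | p1)) -> p1) | (p3 & p1))) = max(0.9, 0.2) = 0.9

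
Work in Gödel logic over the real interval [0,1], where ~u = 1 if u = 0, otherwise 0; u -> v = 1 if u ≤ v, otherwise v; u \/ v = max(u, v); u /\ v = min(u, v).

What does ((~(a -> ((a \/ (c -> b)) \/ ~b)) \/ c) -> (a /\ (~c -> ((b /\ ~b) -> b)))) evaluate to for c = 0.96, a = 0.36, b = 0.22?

0.36

(c -> b): 0.96 > 0.22, so result = 0.22
(a \/ (c -> b)) = max(0.36, 0.22) = 0.36
~b: Gödel ¬ of 0.22 = 0 (operand ≠ 0)
((a \/ (c -> b)) \/ ~b) = max(0.36, 0) = 0.36
(a -> ((a \/ (c -> b)) \/ ~b)): 0.36 ≤ 0.36, so result = 1
~(a -> ((a \/ (c -> b)) \/ ~b)): Gödel ¬ of 1 = 0 (operand ≠ 0)
(~(a -> ((a \/ (c -> b)) \/ ~b)) \/ c) = max(0, 0.96) = 0.96
~c: Gödel ¬ of 0.96 = 0 (operand ≠ 0)
~b: Gödel ¬ of 0.22 = 0 (operand ≠ 0)
(b /\ ~b) = min(0.22, 0) = 0
((b /\ ~b) -> b): 0 ≤ 0.22, so result = 1
(~c -> ((b /\ ~b) -> b)): 0 ≤ 1, so result = 1
(a /\ (~c -> ((b /\ ~b) -> b))) = min(0.36, 1) = 0.36
((~(a -> ((a \/ (c -> b)) \/ ~b)) \/ c) -> (a /\ (~c -> ((b /\ ~b) -> b)))): 0.96 > 0.36, so result = 0.36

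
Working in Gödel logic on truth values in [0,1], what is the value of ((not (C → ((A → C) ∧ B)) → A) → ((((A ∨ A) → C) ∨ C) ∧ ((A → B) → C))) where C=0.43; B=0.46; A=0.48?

0.43

(A → C): 0.48 > 0.43, so result = 0.43
((A → C) ∧ B) = min(0.43, 0.46) = 0.43
(C → ((A → C) ∧ B)): 0.43 ≤ 0.43, so result = 1
not (C → ((A → C) ∧ B)): Gödel ¬ of 1 = 0 (operand ≠ 0)
(not (C → ((A → C) ∧ B)) → A): 0 ≤ 0.48, so result = 1
(A ∨ A) = max(0.48, 0.48) = 0.48
((A ∨ A) → C): 0.48 > 0.43, so result = 0.43
(((A ∨ A) → C) ∨ C) = max(0.43, 0.43) = 0.43
(A → B): 0.48 > 0.46, so result = 0.46
((A → B) → C): 0.46 > 0.43, so result = 0.43
((((A ∨ A) → C) ∨ C) ∧ ((A → B) → C)) = min(0.43, 0.43) = 0.43
((not (C → ((A → C) ∧ B)) → A) → ((((A ∨ A) → C) ∨ C) ∧ ((A → B) → C))): 1 > 0.43, so result = 0.43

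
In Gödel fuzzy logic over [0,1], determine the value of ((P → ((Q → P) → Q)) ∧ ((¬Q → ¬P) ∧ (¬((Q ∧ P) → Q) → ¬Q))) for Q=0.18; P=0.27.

(Q → P): 0.18 ≤ 0.27, so result = 1
((Q → P) → Q): 1 > 0.18, so result = 0.18
(P → ((Q → P) → Q)): 0.27 > 0.18, so result = 0.18
¬Q: Gödel ¬ of 0.18 = 0 (operand ≠ 0)
¬P: Gödel ¬ of 0.27 = 0 (operand ≠ 0)
(¬Q → ¬P): 0 ≤ 0, so result = 1
(Q ∧ P) = min(0.18, 0.27) = 0.18
((Q ∧ P) → Q): 0.18 ≤ 0.18, so result = 1
¬((Q ∧ P) → Q): Gödel ¬ of 1 = 0 (operand ≠ 0)
¬Q: Gödel ¬ of 0.18 = 0 (operand ≠ 0)
(¬((Q ∧ P) → Q) → ¬Q): 0 ≤ 0, so result = 1
((¬Q → ¬P) ∧ (¬((Q ∧ P) → Q) → ¬Q)) = min(1, 1) = 1
((P → ((Q → P) → Q)) ∧ ((¬Q → ¬P) ∧ (¬((Q ∧ P) → Q) → ¬Q))) = min(0.18, 1) = 0.18

0.18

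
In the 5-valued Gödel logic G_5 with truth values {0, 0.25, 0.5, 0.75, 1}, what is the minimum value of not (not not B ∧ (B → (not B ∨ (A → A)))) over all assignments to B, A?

0.00

The minimum is attained at B = 0.25, A = 0:
  not B: Gödel ¬ of 0.25 = 0 (operand ≠ 0)
  not not B: Gödel ¬ of 0 = 1 (operand is 0)
  not B: Gödel ¬ of 0.25 = 0 (operand ≠ 0)
  (A → A): 0 ≤ 0, so result = 1
  (not B ∨ (A → A)) = max(0, 1) = 1
  (B → (not B ∨ (A → A))): 0.25 ≤ 1, so result = 1
  (not not B ∧ (B → (not B ∨ (A → A)))) = min(1, 1) = 1
  not (not not B ∧ (B → (not B ∨ (A → A)))): Gödel ¬ of 1 = 0 (operand ≠ 0)
Checking all 25 assignments confirms none give a value below 0.00.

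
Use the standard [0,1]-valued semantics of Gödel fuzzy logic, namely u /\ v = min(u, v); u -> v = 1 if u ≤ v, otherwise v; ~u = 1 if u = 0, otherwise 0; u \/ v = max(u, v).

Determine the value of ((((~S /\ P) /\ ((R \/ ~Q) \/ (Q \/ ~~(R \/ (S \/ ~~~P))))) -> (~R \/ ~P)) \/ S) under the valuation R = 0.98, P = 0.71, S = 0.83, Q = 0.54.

~S: Gödel ¬ of 0.83 = 0 (operand ≠ 0)
(~S /\ P) = min(0, 0.71) = 0
~Q: Gödel ¬ of 0.54 = 0 (operand ≠ 0)
(R \/ ~Q) = max(0.98, 0) = 0.98
~P: Gödel ¬ of 0.71 = 0 (operand ≠ 0)
~~P: Gödel ¬ of 0 = 1 (operand is 0)
~~~P: Gödel ¬ of 1 = 0 (operand ≠ 0)
(S \/ ~~~P) = max(0.83, 0) = 0.83
(R \/ (S \/ ~~~P)) = max(0.98, 0.83) = 0.98
~(R \/ (S \/ ~~~P)): Gödel ¬ of 0.98 = 0 (operand ≠ 0)
~~(R \/ (S \/ ~~~P)): Gödel ¬ of 0 = 1 (operand is 0)
(Q \/ ~~(R \/ (S \/ ~~~P))) = max(0.54, 1) = 1
((R \/ ~Q) \/ (Q \/ ~~(R \/ (S \/ ~~~P)))) = max(0.98, 1) = 1
((~S /\ P) /\ ((R \/ ~Q) \/ (Q \/ ~~(R \/ (S \/ ~~~P))))) = min(0, 1) = 0
~R: Gödel ¬ of 0.98 = 0 (operand ≠ 0)
~P: Gödel ¬ of 0.71 = 0 (operand ≠ 0)
(~R \/ ~P) = max(0, 0) = 0
(((~S /\ P) /\ ((R \/ ~Q) \/ (Q \/ ~~(R \/ (S \/ ~~~P))))) -> (~R \/ ~P)): 0 ≤ 0, so result = 1
((((~S /\ P) /\ ((R \/ ~Q) \/ (Q \/ ~~(R \/ (S \/ ~~~P))))) -> (~R \/ ~P)) \/ S) = max(1, 0.83) = 1

1.00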